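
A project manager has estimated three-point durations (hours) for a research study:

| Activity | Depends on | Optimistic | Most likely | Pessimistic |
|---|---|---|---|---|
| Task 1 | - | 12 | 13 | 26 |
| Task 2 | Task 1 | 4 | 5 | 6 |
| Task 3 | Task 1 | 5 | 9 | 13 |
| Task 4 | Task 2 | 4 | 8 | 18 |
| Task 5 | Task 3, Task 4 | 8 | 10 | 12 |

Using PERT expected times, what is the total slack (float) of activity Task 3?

te_Task 1 = (12 + 4·13 + 26)/6 = 90/6 = 15
te_Task 2 = (4 + 4·5 + 6)/6 = 30/6 = 5
te_Task 3 = (5 + 4·9 + 13)/6 = 54/6 = 9
te_Task 4 = (4 + 4·8 + 18)/6 = 54/6 = 9
te_Task 5 = (8 + 4·10 + 12)/6 = 60/6 = 10

Forward pass:
ES_Task 1 = 0; EF_Task 1 = 15
ES_Task 2 = 15; EF_Task 2 = 15+5 = 20
ES_Task 3 = 15; EF_Task 3 = 15+9 = 24
ES_Task 4 = 20; EF_Task 4 = 20+9 = 29
ES_Task 5 = max(EF_Task 3=24, EF_Task 4=29) = 29; EF_Task 5 = 29+10 = 39
Expected project duration μ = 39 hours. Critical path: Task 1 → Task 2 → Task 4 → Task 5.

Backward pass:
LF_Task 5 = 39; LS_Task 5 = 39−10 = 29
LF_Task 4 = LS_Task 5 = 29; LS_Task 4 = 29−9 = 20
LF_Task 3 = LS_Task 5 = 29; LS_Task 3 = 29−9 = 20
LF_Task 2 = LS_Task 4 = 20; LS_Task 2 = 20−5 = 15
LF_Task 1 = min(LS_Task 2=15, LS_Task 3=20) = 15; LS_Task 1 = 15−15 = 0
Slack_Task 3 = LS_Task 3 − ES_Task 3 = 20 − 15 = 5

5 hours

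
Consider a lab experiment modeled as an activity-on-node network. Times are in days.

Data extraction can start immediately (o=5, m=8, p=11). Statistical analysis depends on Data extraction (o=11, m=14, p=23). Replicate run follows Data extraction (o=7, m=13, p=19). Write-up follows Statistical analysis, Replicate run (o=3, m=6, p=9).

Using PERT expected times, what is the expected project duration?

te_Data extraction = (5 + 4·8 + 11)/6 = 48/6 = 8
te_Statistical analysis = (11 + 4·14 + 23)/6 = 90/6 = 15
te_Replicate run = (7 + 4·13 + 19)/6 = 78/6 = 13
te_Write-up = (3 + 4·6 + 9)/6 = 36/6 = 6

Forward pass:
ES_Data extraction = 0; EF_Data extraction = 8
ES_Statistical analysis = 8; EF_Statistical analysis = 8+15 = 23
ES_Replicate run = 8; EF_Replicate run = 8+13 = 21
ES_Write-up = max(EF_Statistical analysis=23, EF_Replicate run=21) = 23; EF_Write-up = 23+6 = 29
Expected project duration μ = 29 days. Critical path: Data extraction → Statistical analysis → Write-up.

29 days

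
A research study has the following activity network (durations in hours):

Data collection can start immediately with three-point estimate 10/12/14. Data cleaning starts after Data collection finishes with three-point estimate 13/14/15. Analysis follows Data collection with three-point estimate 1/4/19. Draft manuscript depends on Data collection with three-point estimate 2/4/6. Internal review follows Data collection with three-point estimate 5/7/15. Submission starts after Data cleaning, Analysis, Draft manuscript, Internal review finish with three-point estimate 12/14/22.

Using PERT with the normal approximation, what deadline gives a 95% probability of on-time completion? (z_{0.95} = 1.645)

44.0 hours

te_Data collection = (10 + 4·12 + 14)/6 = 72/6 = 12; σ²_Data collection = ((14−10)/6)² = 0.444
te_Data cleaning = (13 + 4·14 + 15)/6 = 84/6 = 14; σ²_Data cleaning = ((15−13)/6)² = 0.111
te_Analysis = (1 + 4·4 + 19)/6 = 36/6 = 6; σ²_Analysis = ((19−1)/6)² = 9.000
te_Draft manuscript = (2 + 4·4 + 6)/6 = 24/6 = 4; σ²_Draft manuscript = ((6−2)/6)² = 0.444
te_Internal review = (5 + 4·7 + 15)/6 = 48/6 = 8; σ²_Internal review = ((15−5)/6)² = 2.778
te_Submission = (12 + 4·14 + 22)/6 = 90/6 = 15; σ²_Submission = ((22−12)/6)² = 2.778

Forward pass:
ES_Data collection = 0; EF_Data collection = 12
ES_Data cleaning = 12; EF_Data cleaning = 12+14 = 26
ES_Analysis = 12; EF_Analysis = 12+6 = 18
ES_Draft manuscript = 12; EF_Draft manuscript = 12+4 = 16
ES_Internal review = 12; EF_Internal review = 12+8 = 20
ES_Submission = max(EF_Data cleaning=26, EF_Analysis=18, EF_Draft manuscript=16, EF_Internal review=20) = 26; EF_Submission = 26+15 = 41
Expected project duration μ = 41 hours. Critical path: Data collection → Data cleaning → Submission.

Variance along critical path = 0.444 + 0.111 + 2.778 = 3.333; σ = 1.826 hours.
D = μ + z·σ = 41 + 1.645·1.826 = 44.0 hours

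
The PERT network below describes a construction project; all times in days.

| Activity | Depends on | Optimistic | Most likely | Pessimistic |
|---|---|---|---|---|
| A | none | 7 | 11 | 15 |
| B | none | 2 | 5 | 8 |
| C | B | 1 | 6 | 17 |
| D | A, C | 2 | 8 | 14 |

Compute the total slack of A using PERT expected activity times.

1 days

te_A = (7 + 4·11 + 15)/6 = 66/6 = 11
te_B = (2 + 4·5 + 8)/6 = 30/6 = 5
te_C = (1 + 4·6 + 17)/6 = 42/6 = 7
te_D = (2 + 4·8 + 14)/6 = 48/6 = 8

Forward pass:
ES_A = 0; EF_A = 11
ES_B = 0; EF_B = 5
ES_C = 5; EF_C = 5+7 = 12
ES_D = max(EF_A=11, EF_C=12) = 12; EF_D = 12+8 = 20
Expected project duration μ = 20 days. Critical path: B → C → D.

Backward pass:
LF_D = 20; LS_D = 20−8 = 12
LF_C = LS_D = 12; LS_C = 12−7 = 5
LF_B = LS_C = 5; LS_B = 5−5 = 0
LF_A = LS_D = 12; LS_A = 12−11 = 1
Slack_A = LS_A − ES_A = 1 − 0 = 1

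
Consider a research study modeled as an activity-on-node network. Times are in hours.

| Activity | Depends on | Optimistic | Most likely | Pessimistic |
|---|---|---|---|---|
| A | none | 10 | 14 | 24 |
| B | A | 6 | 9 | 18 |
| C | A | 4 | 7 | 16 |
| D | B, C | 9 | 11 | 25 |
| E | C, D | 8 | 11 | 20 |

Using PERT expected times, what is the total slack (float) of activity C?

2 hours

te_A = (10 + 4·14 + 24)/6 = 90/6 = 15
te_B = (6 + 4·9 + 18)/6 = 60/6 = 10
te_C = (4 + 4·7 + 16)/6 = 48/6 = 8
te_D = (9 + 4·11 + 25)/6 = 78/6 = 13
te_E = (8 + 4·11 + 20)/6 = 72/6 = 12

Forward pass:
ES_A = 0; EF_A = 15
ES_B = 15; EF_B = 15+10 = 25
ES_C = 15; EF_C = 15+8 = 23
ES_D = max(EF_B=25, EF_C=23) = 25; EF_D = 25+13 = 38
ES_E = max(EF_C=23, EF_D=38) = 38; EF_E = 38+12 = 50
Expected project duration μ = 50 hours. Critical path: A → B → D → E.

Backward pass:
LF_E = 50; LS_E = 50−12 = 38
LF_D = LS_E = 38; LS_D = 38−13 = 25
LF_C = min(LS_D=25, LS_E=38) = 25; LS_C = 25−8 = 17
LF_B = LS_D = 25; LS_B = 25−10 = 15
LF_A = min(LS_B=15, LS_C=17) = 15; LS_A = 15−15 = 0
Slack_C = LS_C − ES_C = 17 − 15 = 2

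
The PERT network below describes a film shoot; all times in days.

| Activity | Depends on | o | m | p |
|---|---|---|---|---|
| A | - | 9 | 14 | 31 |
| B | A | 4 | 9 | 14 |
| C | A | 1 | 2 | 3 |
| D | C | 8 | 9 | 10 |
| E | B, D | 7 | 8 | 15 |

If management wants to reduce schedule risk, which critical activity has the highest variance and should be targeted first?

A

te_A = (9 + 4·14 + 31)/6 = 96/6 = 16; σ²_A = ((31−9)/6)² = 13.444
te_B = (4 + 4·9 + 14)/6 = 54/6 = 9; σ²_B = ((14−4)/6)² = 2.778
te_C = (1 + 4·2 + 3)/6 = 12/6 = 2; σ²_C = ((3−1)/6)² = 0.111
te_D = (8 + 4·9 + 10)/6 = 54/6 = 9; σ²_D = ((10−8)/6)² = 0.111
te_E = (7 + 4·8 + 15)/6 = 54/6 = 9; σ²_E = ((15−7)/6)² = 1.778

Forward pass:
ES_A = 0; EF_A = 16
ES_B = 16; EF_B = 16+9 = 25
ES_C = 16; EF_C = 16+2 = 18
ES_D = 18; EF_D = 18+9 = 27
ES_E = max(EF_B=25, EF_D=27) = 27; EF_E = 27+9 = 36
Expected project duration μ = 36 days. Critical path: A → C → D → E.

Variances on critical path: σ²_A=13.444, σ²_C=0.111, σ²_D=0.111, σ²_E=1.778.
Largest is σ²_A = 13.444.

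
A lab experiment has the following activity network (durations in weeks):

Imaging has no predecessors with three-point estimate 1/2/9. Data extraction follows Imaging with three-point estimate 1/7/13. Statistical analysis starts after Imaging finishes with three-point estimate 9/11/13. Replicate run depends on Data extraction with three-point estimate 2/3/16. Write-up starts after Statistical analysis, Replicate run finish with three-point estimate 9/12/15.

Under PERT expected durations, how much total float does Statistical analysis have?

1 weeks

te_Imaging = (1 + 4·2 + 9)/6 = 18/6 = 3
te_Data extraction = (1 + 4·7 + 13)/6 = 42/6 = 7
te_Statistical analysis = (9 + 4·11 + 13)/6 = 66/6 = 11
te_Replicate run = (2 + 4·3 + 16)/6 = 30/6 = 5
te_Write-up = (9 + 4·12 + 15)/6 = 72/6 = 12

Forward pass:
ES_Imaging = 0; EF_Imaging = 3
ES_Data extraction = 3; EF_Data extraction = 3+7 = 10
ES_Statistical analysis = 3; EF_Statistical analysis = 3+11 = 14
ES_Replicate run = 10; EF_Replicate run = 10+5 = 15
ES_Write-up = max(EF_Statistical analysis=14, EF_Replicate run=15) = 15; EF_Write-up = 15+12 = 27
Expected project duration μ = 27 weeks. Critical path: Imaging → Data extraction → Replicate run → Write-up.

Backward pass:
LF_Write-up = 27; LS_Write-up = 27−12 = 15
LF_Replicate run = LS_Write-up = 15; LS_Replicate run = 15−5 = 10
LF_Statistical analysis = LS_Write-up = 15; LS_Statistical analysis = 15−11 = 4
LF_Data extraction = LS_Replicate run = 10; LS_Data extraction = 10−7 = 3
LF_Imaging = min(LS_Data extraction=3, LS_Statistical analysis=4) = 3; LS_Imaging = 3−3 = 0
Slack_Statistical analysis = LS_Statistical analysis − ES_Statistical analysis = 4 − 3 = 1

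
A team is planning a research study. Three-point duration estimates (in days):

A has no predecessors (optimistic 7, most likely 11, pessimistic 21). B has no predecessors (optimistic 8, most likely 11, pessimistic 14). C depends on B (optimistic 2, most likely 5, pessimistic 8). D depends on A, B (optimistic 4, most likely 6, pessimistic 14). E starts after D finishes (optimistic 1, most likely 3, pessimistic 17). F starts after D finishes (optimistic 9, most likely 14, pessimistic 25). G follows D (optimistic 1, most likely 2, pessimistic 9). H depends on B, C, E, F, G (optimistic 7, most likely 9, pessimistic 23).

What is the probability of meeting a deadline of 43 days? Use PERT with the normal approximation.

0.336

te_A = (7 + 4·11 + 21)/6 = 72/6 = 12; σ²_A = ((21−7)/6)² = 5.444
te_B = (8 + 4·11 + 14)/6 = 66/6 = 11; σ²_B = ((14−8)/6)² = 1.000
te_C = (2 + 4·5 + 8)/6 = 30/6 = 5; σ²_C = ((8−2)/6)² = 1.000
te_D = (4 + 4·6 + 14)/6 = 42/6 = 7; σ²_D = ((14−4)/6)² = 2.778
te_E = (1 + 4·3 + 17)/6 = 30/6 = 5; σ²_E = ((17−1)/6)² = 7.111
te_F = (9 + 4·14 + 25)/6 = 90/6 = 15; σ²_F = ((25−9)/6)² = 7.111
te_G = (1 + 4·2 + 9)/6 = 18/6 = 3; σ²_G = ((9−1)/6)² = 1.778
te_H = (7 + 4·9 + 23)/6 = 66/6 = 11; σ²_H = ((23−7)/6)² = 7.111

Forward pass:
ES_A = 0; EF_A = 12
ES_B = 0; EF_B = 11
ES_C = 11; EF_C = 11+5 = 16
ES_D = max(EF_A=12, EF_B=11) = 12; EF_D = 12+7 = 19
ES_E = 19; EF_E = 19+5 = 24
ES_F = 19; EF_F = 19+15 = 34
ES_G = 19; EF_G = 19+3 = 22
ES_H = max(EF_B=11, EF_C=16, EF_E=24, EF_F=34, EF_G=22) = 34; EF_H = 34+11 = 45
Expected project duration μ = 45 days. Critical path: A → D → F → H.

Variance along critical path = 5.444 + 2.778 + 7.111 + 7.111 = 22.444; σ = √22.444 = 4.738 days.
Z = (43 − 45) / 4.738 = -0.422
P(T ≤ 43) = Φ(-0.422) ≈ 0.336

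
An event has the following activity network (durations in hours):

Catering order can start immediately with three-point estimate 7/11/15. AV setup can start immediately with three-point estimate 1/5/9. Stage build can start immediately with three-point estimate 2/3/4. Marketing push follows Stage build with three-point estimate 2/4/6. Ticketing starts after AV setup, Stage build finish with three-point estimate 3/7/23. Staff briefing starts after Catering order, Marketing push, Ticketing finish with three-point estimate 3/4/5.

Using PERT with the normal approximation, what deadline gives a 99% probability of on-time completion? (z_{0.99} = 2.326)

26.4 hours

te_Catering order = (7 + 4·11 + 15)/6 = 66/6 = 11; σ²_Catering order = ((15−7)/6)² = 1.778
te_AV setup = (1 + 4·5 + 9)/6 = 30/6 = 5; σ²_AV setup = ((9−1)/6)² = 1.778
te_Stage build = (2 + 4·3 + 4)/6 = 18/6 = 3; σ²_Stage build = ((4−2)/6)² = 0.111
te_Marketing push = (2 + 4·4 + 6)/6 = 24/6 = 4; σ²_Marketing push = ((6−2)/6)² = 0.444
te_Ticketing = (3 + 4·7 + 23)/6 = 54/6 = 9; σ²_Ticketing = ((23−3)/6)² = 11.111
te_Staff briefing = (3 + 4·4 + 5)/6 = 24/6 = 4; σ²_Staff briefing = ((5−3)/6)² = 0.111

Forward pass:
ES_Catering order = 0; EF_Catering order = 11
ES_AV setup = 0; EF_AV setup = 5
ES_Stage build = 0; EF_Stage build = 3
ES_Marketing push = 3; EF_Marketing push = 3+4 = 7
ES_Ticketing = max(EF_AV setup=5, EF_Stage build=3) = 5; EF_Ticketing = 5+9 = 14
ES_Staff briefing = max(EF_Catering order=11, EF_Marketing push=7, EF_Ticketing=14) = 14; EF_Staff briefing = 14+4 = 18
Expected project duration μ = 18 hours. Critical path: AV setup → Ticketing → Staff briefing.

Variance along critical path = 1.778 + 11.111 + 0.111 = 13.000; σ = 3.606 hours.
D = μ + z·σ = 18 + 2.326·3.606 = 26.4 hours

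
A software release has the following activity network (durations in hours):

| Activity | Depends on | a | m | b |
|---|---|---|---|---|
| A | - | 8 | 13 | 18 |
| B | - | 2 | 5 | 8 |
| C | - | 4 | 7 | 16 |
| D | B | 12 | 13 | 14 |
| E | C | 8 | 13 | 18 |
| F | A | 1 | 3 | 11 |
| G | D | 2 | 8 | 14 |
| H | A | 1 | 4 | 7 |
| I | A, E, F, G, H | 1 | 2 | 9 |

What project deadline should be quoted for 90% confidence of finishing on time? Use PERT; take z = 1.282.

te_A = (8 + 4·13 + 18)/6 = 78/6 = 13; σ²_A = ((18−8)/6)² = 2.778
te_B = (2 + 4·5 + 8)/6 = 30/6 = 5; σ²_B = ((8−2)/6)² = 1.000
te_C = (4 + 4·7 + 16)/6 = 48/6 = 8; σ²_C = ((16−4)/6)² = 4.000
te_D = (12 + 4·13 + 14)/6 = 78/6 = 13; σ²_D = ((14−12)/6)² = 0.111
te_E = (8 + 4·13 + 18)/6 = 78/6 = 13; σ²_E = ((18−8)/6)² = 2.778
te_F = (1 + 4·3 + 11)/6 = 24/6 = 4; σ²_F = ((11−1)/6)² = 2.778
te_G = (2 + 4·8 + 14)/6 = 48/6 = 8; σ²_G = ((14−2)/6)² = 4.000
te_H = (1 + 4·4 + 7)/6 = 24/6 = 4; σ²_H = ((7−1)/6)² = 1.000
te_I = (1 + 4·2 + 9)/6 = 18/6 = 3; σ²_I = ((9−1)/6)² = 1.778

Forward pass:
ES_A = 0; EF_A = 13
ES_B = 0; EF_B = 5
ES_C = 0; EF_C = 8
ES_D = 5; EF_D = 5+13 = 18
ES_E = 8; EF_E = 8+13 = 21
ES_F = 13; EF_F = 13+4 = 17
ES_G = 18; EF_G = 18+8 = 26
ES_H = 13; EF_H = 13+4 = 17
ES_I = max(EF_A=13, EF_E=21, EF_F=17, EF_G=26, EF_H=17) = 26; EF_I = 26+3 = 29
Expected project duration μ = 29 hours. Critical path: B → D → G → I.

Variance along critical path = 1.000 + 0.111 + 4.000 + 1.778 = 6.889; σ = 2.625 hours.
D = μ + z·σ = 29 + 1.282·2.625 = 32.4 hours

32.4 hours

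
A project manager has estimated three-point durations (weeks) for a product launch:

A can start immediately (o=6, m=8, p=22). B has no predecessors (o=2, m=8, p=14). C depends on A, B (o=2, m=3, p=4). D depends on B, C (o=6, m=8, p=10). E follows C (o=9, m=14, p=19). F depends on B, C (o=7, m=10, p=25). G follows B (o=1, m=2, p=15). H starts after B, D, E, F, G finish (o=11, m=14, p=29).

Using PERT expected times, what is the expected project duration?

43 weeks

te_A = (6 + 4·8 + 22)/6 = 60/6 = 10
te_B = (2 + 4·8 + 14)/6 = 48/6 = 8
te_C = (2 + 4·3 + 4)/6 = 18/6 = 3
te_D = (6 + 4·8 + 10)/6 = 48/6 = 8
te_E = (9 + 4·14 + 19)/6 = 84/6 = 14
te_F = (7 + 4·10 + 25)/6 = 72/6 = 12
te_G = (1 + 4·2 + 15)/6 = 24/6 = 4
te_H = (11 + 4·14 + 29)/6 = 96/6 = 16

Forward pass:
ES_A = 0; EF_A = 10
ES_B = 0; EF_B = 8
ES_C = max(EF_A=10, EF_B=8) = 10; EF_C = 10+3 = 13
ES_D = max(EF_B=8, EF_C=13) = 13; EF_D = 13+8 = 21
ES_E = 13; EF_E = 13+14 = 27
ES_F = max(EF_B=8, EF_C=13) = 13; EF_F = 13+12 = 25
ES_G = 8; EF_G = 8+4 = 12
ES_H = max(EF_B=8, EF_D=21, EF_E=27, EF_F=25, EF_G=12) = 27; EF_H = 27+16 = 43
Expected project duration μ = 43 weeks. Critical path: A → C → E → H.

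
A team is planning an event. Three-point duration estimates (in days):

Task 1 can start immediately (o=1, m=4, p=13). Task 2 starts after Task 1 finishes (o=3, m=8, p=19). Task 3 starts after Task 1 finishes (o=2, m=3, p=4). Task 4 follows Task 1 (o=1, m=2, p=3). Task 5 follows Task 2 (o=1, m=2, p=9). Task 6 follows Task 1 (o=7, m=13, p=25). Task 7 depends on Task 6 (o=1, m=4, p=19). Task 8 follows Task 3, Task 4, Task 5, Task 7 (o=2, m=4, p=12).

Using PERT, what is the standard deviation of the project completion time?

te_Task 1 = (1 + 4·4 + 13)/6 = 30/6 = 5; σ²_Task 1 = ((13−1)/6)² = 4.000
te_Task 2 = (3 + 4·8 + 19)/6 = 54/6 = 9; σ²_Task 2 = ((19−3)/6)² = 7.111
te_Task 3 = (2 + 4·3 + 4)/6 = 18/6 = 3; σ²_Task 3 = ((4−2)/6)² = 0.111
te_Task 4 = (1 + 4·2 + 3)/6 = 12/6 = 2; σ²_Task 4 = ((3−1)/6)² = 0.111
te_Task 5 = (1 + 4·2 + 9)/6 = 18/6 = 3; σ²_Task 5 = ((9−1)/6)² = 1.778
te_Task 6 = (7 + 4·13 + 25)/6 = 84/6 = 14; σ²_Task 6 = ((25−7)/6)² = 9.000
te_Task 7 = (1 + 4·4 + 19)/6 = 36/6 = 6; σ²_Task 7 = ((19−1)/6)² = 9.000
te_Task 8 = (2 + 4·4 + 12)/6 = 30/6 = 5; σ²_Task 8 = ((12−2)/6)² = 2.778

Forward pass:
ES_Task 1 = 0; EF_Task 1 = 5
ES_Task 2 = 5; EF_Task 2 = 5+9 = 14
ES_Task 3 = 5; EF_Task 3 = 5+3 = 8
ES_Task 4 = 5; EF_Task 4 = 5+2 = 7
ES_Task 5 = 14; EF_Task 5 = 14+3 = 17
ES_Task 6 = 5; EF_Task 6 = 5+14 = 19
ES_Task 7 = 19; EF_Task 7 = 19+6 = 25
ES_Task 8 = max(EF_Task 3=8, EF_Task 4=7, EF_Task 5=17, EF_Task 7=25) = 25; EF_Task 8 = 25+5 = 30
Expected project duration μ = 30 days. Critical path: Task 1 → Task 6 → Task 7 → Task 8.

Variance along critical path = 4.000 + 9.000 + 9.000 + 2.778 = 24.778
σ = √24.778 = 4.978 days

4.98 days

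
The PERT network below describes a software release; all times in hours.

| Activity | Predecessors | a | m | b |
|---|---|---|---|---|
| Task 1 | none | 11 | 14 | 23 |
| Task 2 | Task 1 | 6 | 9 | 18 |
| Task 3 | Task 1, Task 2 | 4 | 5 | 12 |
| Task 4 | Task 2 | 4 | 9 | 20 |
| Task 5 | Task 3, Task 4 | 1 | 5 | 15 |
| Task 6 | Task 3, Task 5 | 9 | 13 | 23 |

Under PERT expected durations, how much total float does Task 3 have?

4 hours

te_Task 1 = (11 + 4·14 + 23)/6 = 90/6 = 15
te_Task 2 = (6 + 4·9 + 18)/6 = 60/6 = 10
te_Task 3 = (4 + 4·5 + 12)/6 = 36/6 = 6
te_Task 4 = (4 + 4·9 + 20)/6 = 60/6 = 10
te_Task 5 = (1 + 4·5 + 15)/6 = 36/6 = 6
te_Task 6 = (9 + 4·13 + 23)/6 = 84/6 = 14

Forward pass:
ES_Task 1 = 0; EF_Task 1 = 15
ES_Task 2 = 15; EF_Task 2 = 15+10 = 25
ES_Task 3 = max(EF_Task 1=15, EF_Task 2=25) = 25; EF_Task 3 = 25+6 = 31
ES_Task 4 = 25; EF_Task 4 = 25+10 = 35
ES_Task 5 = max(EF_Task 3=31, EF_Task 4=35) = 35; EF_Task 5 = 35+6 = 41
ES_Task 6 = max(EF_Task 3=31, EF_Task 5=41) = 41; EF_Task 6 = 41+14 = 55
Expected project duration μ = 55 hours. Critical path: Task 1 → Task 2 → Task 4 → Task 5 → Task 6.

Backward pass:
LF_Task 6 = 55; LS_Task 6 = 55−14 = 41
LF_Task 5 = LS_Task 6 = 41; LS_Task 5 = 41−6 = 35
LF_Task 4 = LS_Task 5 = 35; LS_Task 4 = 35−10 = 25
LF_Task 3 = min(LS_Task 5=35, LS_Task 6=41) = 35; LS_Task 3 = 35−6 = 29
LF_Task 2 = min(LS_Task 3=29, LS_Task 4=25) = 25; LS_Task 2 = 25−10 = 15
LF_Task 1 = min(LS_Task 2=15, LS_Task 3=29) = 15; LS_Task 1 = 15−15 = 0
Slack_Task 3 = LS_Task 3 − ES_Task 3 = 29 − 25 = 4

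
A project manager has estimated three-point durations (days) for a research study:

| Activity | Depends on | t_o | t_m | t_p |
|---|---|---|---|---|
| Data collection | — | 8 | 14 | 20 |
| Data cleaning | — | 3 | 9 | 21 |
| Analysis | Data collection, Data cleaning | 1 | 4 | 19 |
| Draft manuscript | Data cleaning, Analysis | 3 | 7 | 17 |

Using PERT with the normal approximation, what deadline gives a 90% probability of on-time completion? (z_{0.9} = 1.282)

te_Data collection = (8 + 4·14 + 20)/6 = 84/6 = 14; σ²_Data collection = ((20−8)/6)² = 4.000
te_Data cleaning = (3 + 4·9 + 21)/6 = 60/6 = 10; σ²_Data cleaning = ((21−3)/6)² = 9.000
te_Analysis = (1 + 4·4 + 19)/6 = 36/6 = 6; σ²_Analysis = ((19−1)/6)² = 9.000
te_Draft manuscript = (3 + 4·7 + 17)/6 = 48/6 = 8; σ²_Draft manuscript = ((17−3)/6)² = 5.444

Forward pass:
ES_Data collection = 0; EF_Data collection = 14
ES_Data cleaning = 0; EF_Data cleaning = 10
ES_Analysis = max(EF_Data collection=14, EF_Data cleaning=10) = 14; EF_Analysis = 14+6 = 20
ES_Draft manuscript = max(EF_Data cleaning=10, EF_Analysis=20) = 20; EF_Draft manuscript = 20+8 = 28
Expected project duration μ = 28 days. Critical path: Data collection → Analysis → Draft manuscript.

Variance along critical path = 4.000 + 9.000 + 5.444 = 18.444; σ = 4.295 days.
D = μ + z·σ = 28 + 1.282·4.295 = 33.5 days

33.5 days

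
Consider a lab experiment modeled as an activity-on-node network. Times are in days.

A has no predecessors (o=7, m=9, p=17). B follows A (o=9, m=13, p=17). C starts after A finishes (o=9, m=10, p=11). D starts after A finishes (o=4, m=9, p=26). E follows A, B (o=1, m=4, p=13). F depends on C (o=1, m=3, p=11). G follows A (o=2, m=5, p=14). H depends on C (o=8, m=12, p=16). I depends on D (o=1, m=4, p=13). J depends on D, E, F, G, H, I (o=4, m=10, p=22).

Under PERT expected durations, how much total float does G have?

te_A = (7 + 4·9 + 17)/6 = 60/6 = 10
te_B = (9 + 4·13 + 17)/6 = 78/6 = 13
te_C = (9 + 4·10 + 11)/6 = 60/6 = 10
te_D = (4 + 4·9 + 26)/6 = 66/6 = 11
te_E = (1 + 4·4 + 13)/6 = 30/6 = 5
te_F = (1 + 4·3 + 11)/6 = 24/6 = 4
te_G = (2 + 4·5 + 14)/6 = 36/6 = 6
te_H = (8 + 4·12 + 16)/6 = 72/6 = 12
te_I = (1 + 4·4 + 13)/6 = 30/6 = 5
te_J = (4 + 4·10 + 22)/6 = 66/6 = 11

Forward pass:
ES_A = 0; EF_A = 10
ES_B = 10; EF_B = 10+13 = 23
ES_C = 10; EF_C = 10+10 = 20
ES_D = 10; EF_D = 10+11 = 21
ES_E = max(EF_A=10, EF_B=23) = 23; EF_E = 23+5 = 28
ES_F = 20; EF_F = 20+4 = 24
ES_G = 10; EF_G = 10+6 = 16
ES_H = 20; EF_H = 20+12 = 32
ES_I = 21; EF_I = 21+5 = 26
ES_J = max(EF_D=21, EF_E=28, EF_F=24, EF_G=16, EF_H=32, EF_I=26) = 32; EF_J = 32+11 = 43
Expected project duration μ = 43 days. Critical path: A → C → H → J.

Backward pass:
LF_J = 43; LS_J = 43−11 = 32
LF_I = LS_J = 32; LS_I = 32−5 = 27
LF_H = LS_J = 32; LS_H = 32−12 = 20
LF_G = LS_J = 32; LS_G = 32−6 = 26
LF_F = LS_J = 32; LS_F = 32−4 = 28
LF_E = LS_J = 32; LS_E = 32−5 = 27
LF_D = min(LS_I=27, LS_J=32) = 27; LS_D = 27−11 = 16
LF_C = min(LS_F=28, LS_H=20) = 20; LS_C = 20−10 = 10
LF_B = LS_E = 27; LS_B = 27−13 = 14
LF_A = min(LS_B=14, LS_C=10, LS_D=16, LS_E=27, LS_G=26) = 10; LS_A = 10−10 = 0
Slack_G = LS_G − ES_G = 26 − 10 = 16

16 days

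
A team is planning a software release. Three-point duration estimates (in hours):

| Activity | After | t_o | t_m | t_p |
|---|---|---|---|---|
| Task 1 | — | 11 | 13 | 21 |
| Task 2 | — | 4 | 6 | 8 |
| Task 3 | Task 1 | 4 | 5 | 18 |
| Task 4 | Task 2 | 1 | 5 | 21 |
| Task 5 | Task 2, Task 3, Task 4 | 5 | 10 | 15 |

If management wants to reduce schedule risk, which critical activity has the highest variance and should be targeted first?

Task 3

te_Task 1 = (11 + 4·13 + 21)/6 = 84/6 = 14; σ²_Task 1 = ((21−11)/6)² = 2.778
te_Task 2 = (4 + 4·6 + 8)/6 = 36/6 = 6; σ²_Task 2 = ((8−4)/6)² = 0.444
te_Task 3 = (4 + 4·5 + 18)/6 = 42/6 = 7; σ²_Task 3 = ((18−4)/6)² = 5.444
te_Task 4 = (1 + 4·5 + 21)/6 = 42/6 = 7; σ²_Task 4 = ((21−1)/6)² = 11.111
te_Task 5 = (5 + 4·10 + 15)/6 = 60/6 = 10; σ²_Task 5 = ((15−5)/6)² = 2.778

Forward pass:
ES_Task 1 = 0; EF_Task 1 = 14
ES_Task 2 = 0; EF_Task 2 = 6
ES_Task 3 = 14; EF_Task 3 = 14+7 = 21
ES_Task 4 = 6; EF_Task 4 = 6+7 = 13
ES_Task 5 = max(EF_Task 2=6, EF_Task 3=21, EF_Task 4=13) = 21; EF_Task 5 = 21+10 = 31
Expected project duration μ = 31 hours. Critical path: Task 1 → Task 3 → Task 5.

Variances on critical path: σ²_Task 1=2.778, σ²_Task 3=5.444, σ²_Task 5=2.778.
Largest is σ²_Task 3 = 5.444.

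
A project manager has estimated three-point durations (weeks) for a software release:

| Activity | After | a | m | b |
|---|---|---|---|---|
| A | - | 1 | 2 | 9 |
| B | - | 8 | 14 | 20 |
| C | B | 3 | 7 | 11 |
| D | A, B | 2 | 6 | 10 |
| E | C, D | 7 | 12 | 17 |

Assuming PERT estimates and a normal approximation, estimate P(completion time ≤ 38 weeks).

te_A = (1 + 4·2 + 9)/6 = 18/6 = 3; σ²_A = ((9−1)/6)² = 1.778
te_B = (8 + 4·14 + 20)/6 = 84/6 = 14; σ²_B = ((20−8)/6)² = 4.000
te_C = (3 + 4·7 + 11)/6 = 42/6 = 7; σ²_C = ((11−3)/6)² = 1.778
te_D = (2 + 4·6 + 10)/6 = 36/6 = 6; σ²_D = ((10−2)/6)² = 1.778
te_E = (7 + 4·12 + 17)/6 = 72/6 = 12; σ²_E = ((17−7)/6)² = 2.778

Forward pass:
ES_A = 0; EF_A = 3
ES_B = 0; EF_B = 14
ES_C = 14; EF_C = 14+7 = 21
ES_D = max(EF_A=3, EF_B=14) = 14; EF_D = 14+6 = 20
ES_E = max(EF_C=21, EF_D=20) = 21; EF_E = 21+12 = 33
Expected project duration μ = 33 weeks. Critical path: B → C → E.

Variance along critical path = 4.000 + 1.778 + 2.778 = 8.556; σ = √8.556 = 2.925 weeks.
Z = (38 − 33) / 2.925 = 1.709
P(T ≤ 38) = Φ(1.709) ≈ 0.956

0.956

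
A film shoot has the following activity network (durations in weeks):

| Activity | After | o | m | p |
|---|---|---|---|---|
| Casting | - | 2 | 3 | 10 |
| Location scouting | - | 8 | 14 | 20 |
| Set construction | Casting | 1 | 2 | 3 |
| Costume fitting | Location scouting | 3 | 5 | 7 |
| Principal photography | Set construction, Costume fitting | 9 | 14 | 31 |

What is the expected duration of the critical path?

te_Casting = (2 + 4·3 + 10)/6 = 24/6 = 4
te_Location scouting = (8 + 4·14 + 20)/6 = 84/6 = 14
te_Set construction = (1 + 4·2 + 3)/6 = 12/6 = 2
te_Costume fitting = (3 + 4·5 + 7)/6 = 30/6 = 5
te_Principal photography = (9 + 4·14 + 31)/6 = 96/6 = 16

Forward pass:
ES_Casting = 0; EF_Casting = 4
ES_Location scouting = 0; EF_Location scouting = 14
ES_Set construction = 4; EF_Set construction = 4+2 = 6
ES_Costume fitting = 14; EF_Costume fitting = 14+5 = 19
ES_Principal photography = max(EF_Set construction=6, EF_Costume fitting=19) = 19; EF_Principal photography = 19+16 = 35
Expected project duration μ = 35 weeks. Critical path: Location scouting → Costume fitting → Principal photography.

35 weeks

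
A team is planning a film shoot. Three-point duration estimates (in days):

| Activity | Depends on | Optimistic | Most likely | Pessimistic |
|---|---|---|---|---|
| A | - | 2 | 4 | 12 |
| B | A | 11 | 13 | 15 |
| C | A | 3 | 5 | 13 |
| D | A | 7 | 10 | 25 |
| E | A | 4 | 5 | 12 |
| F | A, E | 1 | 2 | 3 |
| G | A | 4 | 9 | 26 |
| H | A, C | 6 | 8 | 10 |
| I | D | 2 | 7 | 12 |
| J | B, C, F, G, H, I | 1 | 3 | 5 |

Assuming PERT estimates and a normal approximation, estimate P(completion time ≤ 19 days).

te_A = (2 + 4·4 + 12)/6 = 30/6 = 5; σ²_A = ((12−2)/6)² = 2.778
te_B = (11 + 4·13 + 15)/6 = 78/6 = 13; σ²_B = ((15−11)/6)² = 0.444
te_C = (3 + 4·5 + 13)/6 = 36/6 = 6; σ²_C = ((13−3)/6)² = 2.778
te_D = (7 + 4·10 + 25)/6 = 72/6 = 12; σ²_D = ((25−7)/6)² = 9.000
te_E = (4 + 4·5 + 12)/6 = 36/6 = 6; σ²_E = ((12−4)/6)² = 1.778
te_F = (1 + 4·2 + 3)/6 = 12/6 = 2; σ²_F = ((3−1)/6)² = 0.111
te_G = (4 + 4·9 + 26)/6 = 66/6 = 11; σ²_G = ((26−4)/6)² = 13.444
te_H = (6 + 4·8 + 10)/6 = 48/6 = 8; σ²_H = ((10−6)/6)² = 0.444
te_I = (2 + 4·7 + 12)/6 = 42/6 = 7; σ²_I = ((12−2)/6)² = 2.778
te_J = (1 + 4·3 + 5)/6 = 18/6 = 3; σ²_J = ((5−1)/6)² = 0.444

Forward pass:
ES_A = 0; EF_A = 5
ES_B = 5; EF_B = 5+13 = 18
ES_C = 5; EF_C = 5+6 = 11
ES_D = 5; EF_D = 5+12 = 17
ES_E = 5; EF_E = 5+6 = 11
ES_F = max(EF_A=5, EF_E=11) = 11; EF_F = 11+2 = 13
ES_G = 5; EF_G = 5+11 = 16
ES_H = max(EF_A=5, EF_C=11) = 11; EF_H = 11+8 = 19
ES_I = 17; EF_I = 17+7 = 24
ES_J = max(EF_B=18, EF_C=11, EF_F=13, EF_G=16, EF_H=19, EF_I=24) = 24; EF_J = 24+3 = 27
Expected project duration μ = 27 days. Critical path: A → D → I → J.

Variance along critical path = 2.778 + 9.000 + 2.778 + 0.444 = 15.000; σ = √15.000 = 3.873 days.
Z = (19 − 27) / 3.873 = -2.066
P(T ≤ 19) = Φ(-2.066) ≈ 0.019

0.019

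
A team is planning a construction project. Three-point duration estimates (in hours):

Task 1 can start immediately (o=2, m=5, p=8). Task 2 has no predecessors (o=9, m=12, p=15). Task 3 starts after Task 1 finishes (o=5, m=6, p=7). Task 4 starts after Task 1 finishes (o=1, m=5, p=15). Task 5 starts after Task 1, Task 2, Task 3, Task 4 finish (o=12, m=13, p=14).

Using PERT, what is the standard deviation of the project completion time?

1.05 hours

te_Task 1 = (2 + 4·5 + 8)/6 = 30/6 = 5; σ²_Task 1 = ((8−2)/6)² = 1.000
te_Task 2 = (9 + 4·12 + 15)/6 = 72/6 = 12; σ²_Task 2 = ((15−9)/6)² = 1.000
te_Task 3 = (5 + 4·6 + 7)/6 = 36/6 = 6; σ²_Task 3 = ((7−5)/6)² = 0.111
te_Task 4 = (1 + 4·5 + 15)/6 = 36/6 = 6; σ²_Task 4 = ((15−1)/6)² = 5.444
te_Task 5 = (12 + 4·13 + 14)/6 = 78/6 = 13; σ²_Task 5 = ((14−12)/6)² = 0.111

Forward pass:
ES_Task 1 = 0; EF_Task 1 = 5
ES_Task 2 = 0; EF_Task 2 = 12
ES_Task 3 = 5; EF_Task 3 = 5+6 = 11
ES_Task 4 = 5; EF_Task 4 = 5+6 = 11
ES_Task 5 = max(EF_Task 1=5, EF_Task 2=12, EF_Task 3=11, EF_Task 4=11) = 12; EF_Task 5 = 12+13 = 25
Expected project duration μ = 25 hours. Critical path: Task 2 → Task 5.

Variance along critical path = 1.000 + 0.111 = 1.111
σ = √1.111 = 1.054 hours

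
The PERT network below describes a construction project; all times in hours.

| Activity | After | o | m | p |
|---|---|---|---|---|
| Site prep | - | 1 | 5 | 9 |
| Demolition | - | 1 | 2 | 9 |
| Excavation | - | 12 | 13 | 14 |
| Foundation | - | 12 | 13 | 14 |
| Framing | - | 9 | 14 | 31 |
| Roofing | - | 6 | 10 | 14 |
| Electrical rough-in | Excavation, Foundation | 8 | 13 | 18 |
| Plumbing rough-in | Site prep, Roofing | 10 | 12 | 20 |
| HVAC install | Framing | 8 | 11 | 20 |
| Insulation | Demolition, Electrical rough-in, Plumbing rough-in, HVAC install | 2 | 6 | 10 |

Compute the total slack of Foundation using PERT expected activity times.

te_Site prep = (1 + 4·5 + 9)/6 = 30/6 = 5
te_Demolition = (1 + 4·2 + 9)/6 = 18/6 = 3
te_Excavation = (12 + 4·13 + 14)/6 = 78/6 = 13
te_Foundation = (12 + 4·13 + 14)/6 = 78/6 = 13
te_Framing = (9 + 4·14 + 31)/6 = 96/6 = 16
te_Roofing = (6 + 4·10 + 14)/6 = 60/6 = 10
te_Electrical rough-in = (8 + 4·13 + 18)/6 = 78/6 = 13
te_Plumbing rough-in = (10 + 4·12 + 20)/6 = 78/6 = 13
te_HVAC install = (8 + 4·11 + 20)/6 = 72/6 = 12
te_Insulation = (2 + 4·6 + 10)/6 = 36/6 = 6

Forward pass:
ES_Site prep = 0; EF_Site prep = 5
ES_Demolition = 0; EF_Demolition = 3
ES_Excavation = 0; EF_Excavation = 13
ES_Foundation = 0; EF_Foundation = 13
ES_Framing = 0; EF_Framing = 16
ES_Roofing = 0; EF_Roofing = 10
ES_Electrical rough-in = max(EF_Excavation=13, EF_Foundation=13) = 13; EF_Electrical rough-in = 13+13 = 26
ES_Plumbing rough-in = max(EF_Site prep=5, EF_Roofing=10) = 10; EF_Plumbing rough-in = 10+13 = 23
ES_HVAC install = 16; EF_HVAC install = 16+12 = 28
ES_Insulation = max(EF_Demolition=3, EF_Electrical rough-in=26, EF_Plumbing rough-in=23, EF_HVAC install=28) = 28; EF_Insulation = 28+6 = 34
Expected project duration μ = 34 hours. Critical path: Framing → HVAC install → Insulation.

Backward pass:
LF_Insulation = 34; LS_Insulation = 34−6 = 28
LF_HVAC install = LS_Insulation = 28; LS_HVAC install = 28−12 = 16
LF_Plumbing rough-in = LS_Insulation = 28; LS_Plumbing rough-in = 28−13 = 15
LF_Electrical rough-in = LS_Insulation = 28; LS_Electrical rough-in = 28−13 = 15
LF_Roofing = LS_Plumbing rough-in = 15; LS_Roofing = 15−10 = 5
LF_Framing = LS_HVAC install = 16; LS_Framing = 16−16 = 0
LF_Foundation = LS_Electrical rough-in = 15; LS_Foundation = 15−13 = 2
LF_Excavation = LS_Electrical rough-in = 15; LS_Excavation = 15−13 = 2
LF_Demolition = LS_Insulation = 28; LS_Demolition = 28−3 = 25
LF_Site prep = LS_Plumbing rough-in = 15; LS_Site prep = 15−5 = 10
Slack_Foundation = LS_Foundation − ES_Foundation = 2 − 0 = 2

2 hours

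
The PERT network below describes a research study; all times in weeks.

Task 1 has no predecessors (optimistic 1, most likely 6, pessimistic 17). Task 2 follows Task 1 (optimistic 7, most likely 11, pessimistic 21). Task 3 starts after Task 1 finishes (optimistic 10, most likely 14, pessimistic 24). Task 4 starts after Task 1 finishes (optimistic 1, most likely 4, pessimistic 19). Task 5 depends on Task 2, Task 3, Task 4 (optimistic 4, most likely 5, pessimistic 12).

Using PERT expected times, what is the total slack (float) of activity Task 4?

te_Task 1 = (1 + 4·6 + 17)/6 = 42/6 = 7
te_Task 2 = (7 + 4·11 + 21)/6 = 72/6 = 12
te_Task 3 = (10 + 4·14 + 24)/6 = 90/6 = 15
te_Task 4 = (1 + 4·4 + 19)/6 = 36/6 = 6
te_Task 5 = (4 + 4·5 + 12)/6 = 36/6 = 6

Forward pass:
ES_Task 1 = 0; EF_Task 1 = 7
ES_Task 2 = 7; EF_Task 2 = 7+12 = 19
ES_Task 3 = 7; EF_Task 3 = 7+15 = 22
ES_Task 4 = 7; EF_Task 4 = 7+6 = 13
ES_Task 5 = max(EF_Task 2=19, EF_Task 3=22, EF_Task 4=13) = 22; EF_Task 5 = 22+6 = 28
Expected project duration μ = 28 weeks. Critical path: Task 1 → Task 3 → Task 5.

Backward pass:
LF_Task 5 = 28; LS_Task 5 = 28−6 = 22
LF_Task 4 = LS_Task 5 = 22; LS_Task 4 = 22−6 = 16
LF_Task 3 = LS_Task 5 = 22; LS_Task 3 = 22−15 = 7
LF_Task 2 = LS_Task 5 = 22; LS_Task 2 = 22−12 = 10
LF_Task 1 = min(LS_Task 2=10, LS_Task 3=7, LS_Task 4=16) = 7; LS_Task 1 = 7−7 = 0
Slack_Task 4 = LS_Task 4 − ES_Task 4 = 16 − 7 = 9

9 weeks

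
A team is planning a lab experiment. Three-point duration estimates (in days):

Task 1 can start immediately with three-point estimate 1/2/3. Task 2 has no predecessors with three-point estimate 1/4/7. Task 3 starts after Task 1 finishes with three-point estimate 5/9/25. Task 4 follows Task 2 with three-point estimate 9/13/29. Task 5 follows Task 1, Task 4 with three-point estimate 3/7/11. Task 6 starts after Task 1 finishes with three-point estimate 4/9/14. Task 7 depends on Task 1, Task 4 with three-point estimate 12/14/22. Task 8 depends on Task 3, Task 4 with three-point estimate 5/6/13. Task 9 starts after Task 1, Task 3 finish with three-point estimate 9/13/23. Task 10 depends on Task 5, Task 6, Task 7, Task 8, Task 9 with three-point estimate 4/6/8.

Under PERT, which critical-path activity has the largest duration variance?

Task 4

te_Task 1 = (1 + 4·2 + 3)/6 = 12/6 = 2; σ²_Task 1 = ((3−1)/6)² = 0.111
te_Task 2 = (1 + 4·4 + 7)/6 = 24/6 = 4; σ²_Task 2 = ((7−1)/6)² = 1.000
te_Task 3 = (5 + 4·9 + 25)/6 = 66/6 = 11; σ²_Task 3 = ((25−5)/6)² = 11.111
te_Task 4 = (9 + 4·13 + 29)/6 = 90/6 = 15; σ²_Task 4 = ((29−9)/6)² = 11.111
te_Task 5 = (3 + 4·7 + 11)/6 = 42/6 = 7; σ²_Task 5 = ((11−3)/6)² = 1.778
te_Task 6 = (4 + 4·9 + 14)/6 = 54/6 = 9; σ²_Task 6 = ((14−4)/6)² = 2.778
te_Task 7 = (12 + 4·14 + 22)/6 = 90/6 = 15; σ²_Task 7 = ((22−12)/6)² = 2.778
te_Task 8 = (5 + 4·6 + 13)/6 = 42/6 = 7; σ²_Task 8 = ((13−5)/6)² = 1.778
te_Task 9 = (9 + 4·13 + 23)/6 = 84/6 = 14; σ²_Task 9 = ((23−9)/6)² = 5.444
te_Task 10 = (4 + 4·6 + 8)/6 = 36/6 = 6; σ²_Task 10 = ((8−4)/6)² = 0.444

Forward pass:
ES_Task 1 = 0; EF_Task 1 = 2
ES_Task 2 = 0; EF_Task 2 = 4
ES_Task 3 = 2; EF_Task 3 = 2+11 = 13
ES_Task 4 = 4; EF_Task 4 = 4+15 = 19
ES_Task 5 = max(EF_Task 1=2, EF_Task 4=19) = 19; EF_Task 5 = 19+7 = 26
ES_Task 6 = 2; EF_Task 6 = 2+9 = 11
ES_Task 7 = max(EF_Task 1=2, EF_Task 4=19) = 19; EF_Task 7 = 19+15 = 34
ES_Task 8 = max(EF_Task 3=13, EF_Task 4=19) = 19; EF_Task 8 = 19+7 = 26
ES_Task 9 = max(EF_Task 1=2, EF_Task 3=13) = 13; EF_Task 9 = 13+14 = 27
ES_Task 10 = max(EF_Task 5=26, EF_Task 6=11, EF_Task 7=34, EF_Task 8=26, EF_Task 9=27) = 34; EF_Task 10 = 34+6 = 40
Expected project duration μ = 40 days. Critical path: Task 2 → Task 4 → Task 7 → Task 10.

Variances on critical path: σ²_Task 2=1.000, σ²_Task 4=11.111, σ²_Task 7=2.778, σ²_Task 10=0.444.
Largest is σ²_Task 4 = 11.111.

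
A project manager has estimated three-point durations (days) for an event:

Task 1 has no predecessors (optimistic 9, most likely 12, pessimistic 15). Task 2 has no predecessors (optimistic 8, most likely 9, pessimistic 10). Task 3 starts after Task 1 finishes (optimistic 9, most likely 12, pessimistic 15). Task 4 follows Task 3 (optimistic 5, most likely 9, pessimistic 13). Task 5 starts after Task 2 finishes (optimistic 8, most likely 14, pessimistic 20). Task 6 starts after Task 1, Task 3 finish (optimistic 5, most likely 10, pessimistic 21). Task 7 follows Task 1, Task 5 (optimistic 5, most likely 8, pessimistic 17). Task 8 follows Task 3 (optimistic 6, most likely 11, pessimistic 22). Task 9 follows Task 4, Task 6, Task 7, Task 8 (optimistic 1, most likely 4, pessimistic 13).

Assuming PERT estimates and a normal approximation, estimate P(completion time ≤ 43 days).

te_Task 1 = (9 + 4·12 + 15)/6 = 72/6 = 12; σ²_Task 1 = ((15−9)/6)² = 1.000
te_Task 2 = (8 + 4·9 + 10)/6 = 54/6 = 9; σ²_Task 2 = ((10−8)/6)² = 0.111
te_Task 3 = (9 + 4·12 + 15)/6 = 72/6 = 12; σ²_Task 3 = ((15−9)/6)² = 1.000
te_Task 4 = (5 + 4·9 + 13)/6 = 54/6 = 9; σ²_Task 4 = ((13−5)/6)² = 1.778
te_Task 5 = (8 + 4·14 + 20)/6 = 84/6 = 14; σ²_Task 5 = ((20−8)/6)² = 4.000
te_Task 6 = (5 + 4·10 + 21)/6 = 66/6 = 11; σ²_Task 6 = ((21−5)/6)² = 7.111
te_Task 7 = (5 + 4·8 + 17)/6 = 54/6 = 9; σ²_Task 7 = ((17−5)/6)² = 4.000
te_Task 8 = (6 + 4·11 + 22)/6 = 72/6 = 12; σ²_Task 8 = ((22−6)/6)² = 7.111
te_Task 9 = (1 + 4·4 + 13)/6 = 30/6 = 5; σ²_Task 9 = ((13−1)/6)² = 4.000

Forward pass:
ES_Task 1 = 0; EF_Task 1 = 12
ES_Task 2 = 0; EF_Task 2 = 9
ES_Task 3 = 12; EF_Task 3 = 12+12 = 24
ES_Task 4 = 24; EF_Task 4 = 24+9 = 33
ES_Task 5 = 9; EF_Task 5 = 9+14 = 23
ES_Task 6 = max(EF_Task 1=12, EF_Task 3=24) = 24; EF_Task 6 = 24+11 = 35
ES_Task 7 = max(EF_Task 1=12, EF_Task 5=23) = 23; EF_Task 7 = 23+9 = 32
ES_Task 8 = 24; EF_Task 8 = 24+12 = 36
ES_Task 9 = max(EF_Task 4=33, EF_Task 6=35, EF_Task 7=32, EF_Task 8=36) = 36; EF_Task 9 = 36+5 = 41
Expected project duration μ = 41 days. Critical path: Task 1 → Task 3 → Task 8 → Task 9.

Variance along critical path = 1.000 + 1.000 + 7.111 + 4.000 = 13.111; σ = √13.111 = 3.621 days.
Z = (43 − 41) / 3.621 = 0.552
P(T ≤ 43) = Φ(0.552) ≈ 0.710

0.710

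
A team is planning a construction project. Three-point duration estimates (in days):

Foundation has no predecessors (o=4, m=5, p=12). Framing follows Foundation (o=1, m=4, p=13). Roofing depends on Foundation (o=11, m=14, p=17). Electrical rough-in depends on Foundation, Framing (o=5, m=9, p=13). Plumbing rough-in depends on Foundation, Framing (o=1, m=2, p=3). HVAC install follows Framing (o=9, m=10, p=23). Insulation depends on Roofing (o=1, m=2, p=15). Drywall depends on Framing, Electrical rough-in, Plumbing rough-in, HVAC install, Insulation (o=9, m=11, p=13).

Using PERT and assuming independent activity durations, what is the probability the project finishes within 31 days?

0.087

te_Foundation = (4 + 4·5 + 12)/6 = 36/6 = 6; σ²_Foundation = ((12−4)/6)² = 1.778
te_Framing = (1 + 4·4 + 13)/6 = 30/6 = 5; σ²_Framing = ((13−1)/6)² = 4.000
te_Roofing = (11 + 4·14 + 17)/6 = 84/6 = 14; σ²_Roofing = ((17−11)/6)² = 1.000
te_Electrical rough-in = (5 + 4·9 + 13)/6 = 54/6 = 9; σ²_Electrical rough-in = ((13−5)/6)² = 1.778
te_Plumbing rough-in = (1 + 4·2 + 3)/6 = 12/6 = 2; σ²_Plumbing rough-in = ((3−1)/6)² = 0.111
te_HVAC install = (9 + 4·10 + 23)/6 = 72/6 = 12; σ²_HVAC install = ((23−9)/6)² = 5.444
te_Insulation = (1 + 4·2 + 15)/6 = 24/6 = 4; σ²_Insulation = ((15−1)/6)² = 5.444
te_Drywall = (9 + 4·11 + 13)/6 = 66/6 = 11; σ²_Drywall = ((13−9)/6)² = 0.444

Forward pass:
ES_Foundation = 0; EF_Foundation = 6
ES_Framing = 6; EF_Framing = 6+5 = 11
ES_Roofing = 6; EF_Roofing = 6+14 = 20
ES_Electrical rough-in = max(EF_Foundation=6, EF_Framing=11) = 11; EF_Electrical rough-in = 11+9 = 20
ES_Plumbing rough-in = max(EF_Foundation=6, EF_Framing=11) = 11; EF_Plumbing rough-in = 11+2 = 13
ES_HVAC install = 11; EF_HVAC install = 11+12 = 23
ES_Insulation = 20; EF_Insulation = 20+4 = 24
ES_Drywall = max(EF_Framing=11, EF_Electrical rough-in=20, EF_Plumbing rough-in=13, EF_HVAC install=23, EF_Insulation=24) = 24; EF_Drywall = 24+11 = 35
Expected project duration μ = 35 days. Critical path: Foundation → Roofing → Insulation → Drywall.

Variance along critical path = 1.778 + 1.000 + 5.444 + 0.444 = 8.667; σ = √8.667 = 2.944 days.
Z = (31 − 35) / 2.944 = -1.359
P(T ≤ 31) = Φ(-1.359) ≈ 0.087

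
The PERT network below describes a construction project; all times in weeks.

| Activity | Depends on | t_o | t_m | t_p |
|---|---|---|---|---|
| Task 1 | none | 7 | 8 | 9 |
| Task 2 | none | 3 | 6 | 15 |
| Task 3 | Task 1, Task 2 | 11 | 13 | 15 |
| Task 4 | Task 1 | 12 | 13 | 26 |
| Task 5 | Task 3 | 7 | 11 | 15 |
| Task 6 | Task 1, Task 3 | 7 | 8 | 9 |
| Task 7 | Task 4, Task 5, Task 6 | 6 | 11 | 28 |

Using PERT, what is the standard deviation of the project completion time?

te_Task 1 = (7 + 4·8 + 9)/6 = 48/6 = 8; σ²_Task 1 = ((9−7)/6)² = 0.111
te_Task 2 = (3 + 4·6 + 15)/6 = 42/6 = 7; σ²_Task 2 = ((15−3)/6)² = 4.000
te_Task 3 = (11 + 4·13 + 15)/6 = 78/6 = 13; σ²_Task 3 = ((15−11)/6)² = 0.444
te_Task 4 = (12 + 4·13 + 26)/6 = 90/6 = 15; σ²_Task 4 = ((26−12)/6)² = 5.444
te_Task 5 = (7 + 4·11 + 15)/6 = 66/6 = 11; σ²_Task 5 = ((15−7)/6)² = 1.778
te_Task 6 = (7 + 4·8 + 9)/6 = 48/6 = 8; σ²_Task 6 = ((9−7)/6)² = 0.111
te_Task 7 = (6 + 4·11 + 28)/6 = 78/6 = 13; σ²_Task 7 = ((28−6)/6)² = 13.444

Forward pass:
ES_Task 1 = 0; EF_Task 1 = 8
ES_Task 2 = 0; EF_Task 2 = 7
ES_Task 3 = max(EF_Task 1=8, EF_Task 2=7) = 8; EF_Task 3 = 8+13 = 21
ES_Task 4 = 8; EF_Task 4 = 8+15 = 23
ES_Task 5 = 21; EF_Task 5 = 21+11 = 32
ES_Task 6 = max(EF_Task 1=8, EF_Task 3=21) = 21; EF_Task 6 = 21+8 = 29
ES_Task 7 = max(EF_Task 4=23, EF_Task 5=32, EF_Task 6=29) = 32; EF_Task 7 = 32+13 = 45
Expected project duration μ = 45 weeks. Critical path: Task 1 → Task 3 → Task 5 → Task 7.

Variance along critical path = 0.111 + 0.444 + 1.778 + 13.444 = 15.778
σ = √15.778 = 3.972 weeks

3.97 weeks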